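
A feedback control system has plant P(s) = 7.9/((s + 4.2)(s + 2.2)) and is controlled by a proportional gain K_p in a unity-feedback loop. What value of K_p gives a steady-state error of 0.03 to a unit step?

For a type-0 loop with proportional control, e_ss = 1/(1 + K_p·P(0)).
P(0) = 0.855. Require 1/(1 + K_p·0.855) = 0.03, so 1 + 0.855·K_p = 33.33.
K_p = (33.33 − 1)/0.855 = 37.8.

K_p = 37.8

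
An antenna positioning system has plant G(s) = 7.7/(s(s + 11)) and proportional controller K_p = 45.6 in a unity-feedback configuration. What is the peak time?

T_p = 0.175 s

Closed-loop characteristic equation: s² + 11s + 351.1 = 0, so ω_n = 18.74 rad/s and ζ = 11/(2·18.74) = 0.2935.
Damped frequency ω_d = ω_n√(1−ζ²) = 17.91 rad/s, so peak time T_p = π/ω_d = 0.175 s.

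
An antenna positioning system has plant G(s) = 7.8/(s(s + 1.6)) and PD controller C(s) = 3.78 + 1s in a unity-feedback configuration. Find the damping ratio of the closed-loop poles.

ζ = 0.866

Forward path: (3.78 + 1s)·7.8/(s(s+1.6)). The closed-loop characteristic equation is s² + (1.6 + 7.8·1)s + 7.8·3.78 = 0.
That is s² + 9.4s + 29.48 = 0, so ω_n = 5.43 rad/s and ζ = 9.4/(2·5.43) = 0.8656.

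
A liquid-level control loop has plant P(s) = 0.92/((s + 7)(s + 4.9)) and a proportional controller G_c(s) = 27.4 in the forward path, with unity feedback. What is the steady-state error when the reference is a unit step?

0.576

The loop is type 0. Static position error constant K_pos = G_c(0)·P(0) = 27.4·0.02682 = 0.7349.
Steady-state error to a unit step: e_ss = 1/(1+K_pos) = 1/1.735 = 0.576.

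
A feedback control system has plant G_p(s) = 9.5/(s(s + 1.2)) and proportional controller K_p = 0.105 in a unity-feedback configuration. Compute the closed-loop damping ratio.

1 + K_p·G_p(s) = 0 gives s² + 1.2s + 0.9975 = 0.
Matching s² + 2ζω_n s + ω_n²: ω_n = √0.9975 = 0.9987 rad/s and 2ζω_n = 1.2, so ζ = 1.2/(2·0.9987) = 0.601.

ζ = 0.601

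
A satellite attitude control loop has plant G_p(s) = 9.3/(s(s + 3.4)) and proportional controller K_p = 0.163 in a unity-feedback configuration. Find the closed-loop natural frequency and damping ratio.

ω_n = 1.23 rad/s, ζ = 1.38

With unity feedback the closed-loop characteristic equation is s² + 3.4s + 0.163·9.3 = s² + 3.4s + 1.516 = 0.
Matching s² + 2ζω_n s + ω_n²: ω_n = √1.516 = 1.231 rad/s and 2ζω_n = 3.4, so ζ = 3.4/(2·1.231) = 1.38.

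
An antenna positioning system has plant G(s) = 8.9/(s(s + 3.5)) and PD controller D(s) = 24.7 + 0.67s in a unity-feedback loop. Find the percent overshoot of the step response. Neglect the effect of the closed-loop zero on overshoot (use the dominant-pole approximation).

34.7%

Forward path: (24.7 + 0.67s)·8.9/(s(s+3.5)). The closed-loop characteristic equation is s² + (3.5 + 8.9·0.67)s + 8.9·24.7 = 0.
That is s² + 9.463s + 219.8 = 0, so ω_n = 14.83 rad/s and ζ = 9.463/(2·14.83) = 0.3191.
%OS = 100·exp(−πζ/√(1−ζ²)) = 34.7%.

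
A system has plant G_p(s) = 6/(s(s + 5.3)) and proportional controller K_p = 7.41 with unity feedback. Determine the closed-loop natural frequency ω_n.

ω_n = 6.67 rad/s

With unity feedback the closed-loop characteristic equation is s² + 5.3s + 7.41·6 = s² + 5.3s + 44.46 = 0.
Matching s² + 2ζω_n s + ω_n²: ω_n = √44.46 = 6.668 rad/s and 2ζω_n = 5.3, so ζ = 5.3/(2·6.668) = 0.397.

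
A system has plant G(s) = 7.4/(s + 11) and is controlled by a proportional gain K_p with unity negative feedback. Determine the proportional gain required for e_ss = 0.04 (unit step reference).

K_p = 35.7

The loop is type 0, so e_ss(step) = 1/(1 + K_pos) with K_pos = K_p·G(0).
G(0) = 0.6727. Require 1/(1 + K_p·0.6727) = 0.04, so 1 + 0.6727·K_p = 25.
K_p = (25 − 1)/0.6727 = 35.7.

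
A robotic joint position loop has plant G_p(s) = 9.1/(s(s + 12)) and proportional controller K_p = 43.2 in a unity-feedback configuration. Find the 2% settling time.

From 1 + K_pG_p(s) = 0: s² + 12s + 393.1 = 0 ⇒ ω_n = 19.83, ζ = 0.3026.
2% settling time T_s ≈ 4/(ζω_n) = 4/6 = 0.667 s.

T_s ≈ 0.667 s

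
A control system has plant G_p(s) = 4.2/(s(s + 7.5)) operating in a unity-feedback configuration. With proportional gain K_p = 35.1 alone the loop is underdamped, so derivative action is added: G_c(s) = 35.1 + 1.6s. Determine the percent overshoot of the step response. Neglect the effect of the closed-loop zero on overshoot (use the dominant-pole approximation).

10.3%

Forward path: (35.1 + 1.6s)·4.2/(s(s+7.5)). The closed-loop characteristic equation is s² + (7.5 + 4.2·1.6)s + 4.2·35.1 = 0.
That is s² + 14.22s + 147.4 = 0, so ω_n = 12.14 rad/s and ζ = 14.22/(2·12.14) = 0.5856.
%OS = 100·exp(−πζ/√(1−ζ²)) = 10.3%.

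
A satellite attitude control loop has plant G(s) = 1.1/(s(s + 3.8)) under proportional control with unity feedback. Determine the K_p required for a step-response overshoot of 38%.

K_p = 37.9

From %OS = 100·exp(−πζ/√(1−ζ²)) = 38%, ζ = −ln(0.38)/√(π²+ln²(0.38)) = 0.2943.
Characteristic equation s² + 3.8s + 1.1K_p = 0 gives ζ = 3.8/(2√(1.1K_p)).
Setting ζ = 0.2943: √(1.1K_p) = 3.8/(2·0.2943) = 6.455, so K_p = 41.67/1.1 = 37.9.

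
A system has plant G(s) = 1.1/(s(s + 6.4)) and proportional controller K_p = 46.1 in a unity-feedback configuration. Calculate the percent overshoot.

Closed-loop characteristic equation: s² + 6.4s + 50.71 = 0, so ω_n = 7.121 rad/s and ζ = 6.4/(2·7.121) = 0.4494.
%OS = 100·exp(−πζ/√(1−ζ²)) = 100·exp(−π·0.4494/√0.7981) = 20.6%.

20.6%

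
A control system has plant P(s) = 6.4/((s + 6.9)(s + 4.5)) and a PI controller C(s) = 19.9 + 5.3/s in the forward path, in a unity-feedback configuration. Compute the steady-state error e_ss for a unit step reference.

The open loop C(s)P(s) has a pole at the origin (type 1), so the static position error constant is infinite and e_ss = 1/(1+∞) = 0.

0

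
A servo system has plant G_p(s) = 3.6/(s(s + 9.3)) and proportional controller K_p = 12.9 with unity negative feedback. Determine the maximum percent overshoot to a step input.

5.33%

From 1 + K_pG_p(s) = 0: s² + 9.3s + 46.44 = 0 ⇒ ω_n = 6.815, ζ = 0.6823.
%OS = 100·exp(−πζ/√(1−ζ²)) = 100·exp(−π·0.6823/√0.5344) = 5.33%.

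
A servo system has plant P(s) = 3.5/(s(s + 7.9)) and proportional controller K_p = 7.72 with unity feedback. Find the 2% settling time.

T_s ≈ 1.01 s

From 1 + K_pP(s) = 0: s² + 7.9s + 27.02 = 0 ⇒ ω_n = 5.198, ζ = 0.7599.
2% settling time T_s ≈ 4/(ζω_n) = 4/3.95 = 1.01 s.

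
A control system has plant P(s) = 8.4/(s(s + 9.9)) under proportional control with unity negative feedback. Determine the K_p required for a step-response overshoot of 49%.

From %OS = 100·exp(−πζ/√(1−ζ²)) = 49%, ζ = −ln(0.49)/√(π²+ln²(0.49)) = 0.2214.
Characteristic equation s² + 9.9s + 8.4K_p = 0 gives ζ = 9.9/(2√(8.4K_p)).
Setting ζ = 0.2214: √(8.4K_p) = 9.9/(2·0.2214) = 22.35, so K_p = 499.7/8.4 = 59.5.

K_p = 59.5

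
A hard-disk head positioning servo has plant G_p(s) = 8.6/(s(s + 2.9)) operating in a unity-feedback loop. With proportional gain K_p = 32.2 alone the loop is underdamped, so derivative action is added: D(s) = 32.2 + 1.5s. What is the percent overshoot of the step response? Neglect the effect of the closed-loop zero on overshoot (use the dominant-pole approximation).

18.4%

Forward path: (32.2 + 1.5s)·8.6/(s(s+2.9)). The closed-loop characteristic equation is s² + (2.9 + 8.6·1.5)s + 8.6·32.2 = 0.
That is s² + 15.8s + 276.9 = 0, so ω_n = 16.64 rad/s and ζ = 15.8/(2·16.64) = 0.4747.
%OS = 100·exp(−πζ/√(1−ζ²)) = 18.4%.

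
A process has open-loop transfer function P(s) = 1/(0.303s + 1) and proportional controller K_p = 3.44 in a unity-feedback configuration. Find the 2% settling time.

T_s ≈ 0.273 s

Closed loop: T(s) = K_p·P/(1+K_p·P) = 3.44/(0.303s + 1 + 3.44), with pole at s = −(1 + 3.44)/0.303 = −14.65.
τ = 1/14.65 = 0.06824 s, so 2% settling time ≈ 4τ = 0.273 s.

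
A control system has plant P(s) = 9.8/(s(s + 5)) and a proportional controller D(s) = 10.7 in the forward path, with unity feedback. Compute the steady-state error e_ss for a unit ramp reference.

0.0477

The loop has one pole at the origin (type 1). Velocity error constant K_v = lim_{s→0} s·D(s)P(s) = 10.7·9.8/5 = 20.97.
Steady-state error to a unit ramp: e_ss = 1/K_v = 0.0477.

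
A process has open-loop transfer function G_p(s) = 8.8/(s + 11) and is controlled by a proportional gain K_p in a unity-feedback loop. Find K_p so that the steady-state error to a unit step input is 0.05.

For a type-0 loop with proportional control, e_ss = 1/(1 + K_p·G_p(0)).
G_p(0) = 0.8. Require 1/(1 + K_p·0.8) = 0.05, so 1 + 0.8·K_p = 20.
K_p = (20 − 1)/0.8 = 23.8.

K_p = 23.8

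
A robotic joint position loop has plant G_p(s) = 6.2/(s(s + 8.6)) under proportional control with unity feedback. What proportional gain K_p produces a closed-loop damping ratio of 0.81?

Closed-loop characteristic equation: s² + 8.6s + K_p·6.2 = 0.
So ω_n = √(6.2K_p) and 2ζω_n = 8.6, giving ζ = 8.6/(2√(6.2K_p)).
Setting ζ = 0.81: √(6.2K_p) = 8.6/(2·0.81) = 5.309, so K_p = 28.18/6.2 = 4.55.

K_p = 4.55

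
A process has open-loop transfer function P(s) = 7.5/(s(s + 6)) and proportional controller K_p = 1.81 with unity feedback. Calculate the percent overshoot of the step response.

From 1 + K_pP(s) = 0: s² + 6s + 13.58 = 0 ⇒ ω_n = 3.684, ζ = 0.8142.
%OS = 100·exp(−πζ/√(1−ζ²)) = 100·exp(−π·0.8142/√0.337) = 1.22%.

1.22%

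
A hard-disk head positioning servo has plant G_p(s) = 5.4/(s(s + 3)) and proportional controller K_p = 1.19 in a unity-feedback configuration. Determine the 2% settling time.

T_s ≈ 2.67 s

From 1 + K_pG_p(s) = 0: s² + 3s + 6.426 = 0 ⇒ ω_n = 2.535, ζ = 0.5917.
2% settling time T_s ≈ 4/(ζω_n) = 4/1.5 = 2.67 s.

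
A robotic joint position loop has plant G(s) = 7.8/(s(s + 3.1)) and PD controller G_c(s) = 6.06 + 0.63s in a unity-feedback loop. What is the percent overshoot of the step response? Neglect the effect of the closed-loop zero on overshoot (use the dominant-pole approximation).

10.5%

Forward path: (6.06 + 0.63s)·7.8/(s(s+3.1)). The closed-loop characteristic equation is s² + (3.1 + 7.8·0.63)s + 7.8·6.06 = 0.
That is s² + 8.014s + 47.27 = 0, so ω_n = 6.875 rad/s and ζ = 8.014/(2·6.875) = 0.5828.
%OS = 100·exp(−πζ/√(1−ζ²)) = 10.5%.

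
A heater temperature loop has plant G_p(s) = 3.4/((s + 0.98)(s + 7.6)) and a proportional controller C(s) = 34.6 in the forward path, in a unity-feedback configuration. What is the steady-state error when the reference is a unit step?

0.0595

The loop is type 0. Static position error constant K_pos = C(0)·G_p(0) = 34.6·0.4565 = 15.79.
Steady-state error to a unit step: e_ss = 1/(1+K_pos) = 1/16.79 = 0.0595.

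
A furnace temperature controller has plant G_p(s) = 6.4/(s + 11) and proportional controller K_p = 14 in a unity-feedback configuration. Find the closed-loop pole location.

Closed-loop transfer function: T(s) = K_p·G_p(s)/(1 + K_p·G_p(s)) = 89.6/(s + 11 + 89.6) = 89.6/(s + 100.6).
The closed-loop pole is at s = −100.6.

s = -100.6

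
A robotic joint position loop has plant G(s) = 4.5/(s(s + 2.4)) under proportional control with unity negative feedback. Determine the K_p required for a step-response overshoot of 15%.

K_p = 1.2

From %OS = 100·exp(−πζ/√(1−ζ²)) = 15%, ζ = −ln(0.15)/√(π²+ln²(0.15)) = 0.5169.
Characteristic equation s² + 2.4s + 4.5K_p = 0 gives ζ = 2.4/(2√(4.5K_p)).
Setting ζ = 0.5169: √(4.5K_p) = 2.4/(2·0.5169) = 2.321, so K_p = 5.389/4.5 = 1.2.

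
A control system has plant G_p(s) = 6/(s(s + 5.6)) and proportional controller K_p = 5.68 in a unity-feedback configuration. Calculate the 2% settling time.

T_s ≈ 1.43 s

Closed-loop characteristic equation: s² + 5.6s + 34.08 = 0, so ω_n = 5.838 rad/s and ζ = 5.6/(2·5.838) = 0.4796.
2% settling time T_s ≈ 4/(ζω_n) = 4/2.8 = 1.43 s.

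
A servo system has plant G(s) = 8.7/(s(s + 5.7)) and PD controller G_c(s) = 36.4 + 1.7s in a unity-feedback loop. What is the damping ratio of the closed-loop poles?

Forward path: (36.4 + 1.7s)·8.7/(s(s+5.7)). The closed-loop characteristic equation is s² + (5.7 + 8.7·1.7)s + 8.7·36.4 = 0.
That is s² + 20.49s + 316.7 = 0, so ω_n = 17.8 rad/s and ζ = 20.49/(2·17.8) = 0.5757.

ζ = 0.576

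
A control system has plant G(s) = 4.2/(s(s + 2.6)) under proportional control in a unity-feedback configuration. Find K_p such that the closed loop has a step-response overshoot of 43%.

From %OS = 100·exp(−πζ/√(1−ζ²)) = 43%, ζ = −ln(0.43)/√(π²+ln²(0.43)) = 0.2594.
Characteristic equation s² + 2.6s + 4.2K_p = 0 gives ζ = 2.6/(2√(4.2K_p)).
Setting ζ = 0.2594: √(4.2K_p) = 2.6/(2·0.2594) = 5.011, so K_p = 25.11/4.2 = 5.98.

K_p = 5.98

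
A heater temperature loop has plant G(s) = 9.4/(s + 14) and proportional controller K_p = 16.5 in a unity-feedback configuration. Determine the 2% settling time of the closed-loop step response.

T_s ≈ 0.0237 s

Closed-loop transfer function: T(s) = K_p·G(s)/(1 + K_p·G(s)) = 155.1/(s + 14 + 155.1) = 155.1/(s + 169.1).
Time constant τ = 1/169.1 = 0.005914 s, so the 2% settling time is about 4τ = 0.0237 s.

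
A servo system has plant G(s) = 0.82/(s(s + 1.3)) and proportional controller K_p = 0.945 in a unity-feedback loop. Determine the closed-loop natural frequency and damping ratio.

1 + K_p·G(s) = 0 gives s² + 1.3s + 0.7749 = 0.
Matching s² + 2ζω_n s + ω_n²: ω_n = √0.7749 = 0.8803 rad/s and 2ζω_n = 1.3, so ζ = 1.3/(2·0.8803) = 0.738.

ω_n = 0.88 rad/s, ζ = 0.738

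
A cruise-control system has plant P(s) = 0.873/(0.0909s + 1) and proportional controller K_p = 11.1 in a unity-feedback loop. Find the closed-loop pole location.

Closed loop: T(s) = K_p·P/(1+K_p·P) = 9.69/(0.0909s + 1 + 9.69), with pole at s = −(1 + 9.69)/0.0909 = −117.6.

s = -117.6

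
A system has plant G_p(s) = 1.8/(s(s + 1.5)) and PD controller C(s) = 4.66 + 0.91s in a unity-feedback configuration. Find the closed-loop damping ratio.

Forward path: (4.66 + 0.91s)·1.8/(s(s+1.5)). The closed-loop characteristic equation is s² + (1.5 + 1.8·0.91)s + 1.8·4.66 = 0.
That is s² + 3.138s + 8.388 = 0, so ω_n = 2.896 rad/s and ζ = 3.138/(2·2.896) = 0.5417.

ζ = 0.542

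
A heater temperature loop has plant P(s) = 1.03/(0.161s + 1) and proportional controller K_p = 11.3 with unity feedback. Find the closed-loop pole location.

s = -78.5

Closed loop: T(s) = K_p·P/(1+K_p·P) = 11.64/(0.161s + 1 + 11.64), with pole at s = −(1 + 11.64)/0.161 = −78.5.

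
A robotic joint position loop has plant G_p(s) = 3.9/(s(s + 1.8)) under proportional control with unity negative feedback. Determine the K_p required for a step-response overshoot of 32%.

From %OS = 100·exp(−πζ/√(1−ζ²)) = 32%, ζ = −ln(0.32)/√(π²+ln²(0.32)) = 0.341.
Characteristic equation s² + 1.8s + 3.9K_p = 0 gives ζ = 1.8/(2√(3.9K_p)).
Setting ζ = 0.341: √(3.9K_p) = 1.8/(2·0.341) = 2.64, so K_p = 6.968/3.9 = 1.79.

K_p = 1.79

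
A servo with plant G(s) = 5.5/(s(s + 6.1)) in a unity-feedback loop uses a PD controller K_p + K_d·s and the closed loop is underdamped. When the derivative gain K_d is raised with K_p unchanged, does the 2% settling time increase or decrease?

decrease

Characteristic equation s² + (6.1 + 5.5K_d)s + 5.5K_p = 0: raising K_d increases ζω_n = (6.1+5.5K_d)/2 while the loop stays underdamped, so T_s ≈ 4/(ζω_n) decreases.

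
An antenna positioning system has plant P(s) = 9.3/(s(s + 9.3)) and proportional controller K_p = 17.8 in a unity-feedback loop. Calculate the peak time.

T_p = 0.262 s

From 1 + K_pP(s) = 0: s² + 9.3s + 165.5 = 0 ⇒ ω_n = 12.87, ζ = 0.3614.
Damped frequency ω_d = ω_n√(1−ζ²) = 12 rad/s, so peak time T_p = π/ω_d = 0.262 s.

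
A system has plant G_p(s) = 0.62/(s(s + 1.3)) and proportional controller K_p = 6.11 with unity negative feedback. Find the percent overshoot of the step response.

32.9%

The closed-loop denominator s² + 1.3s + 3.788 gives ω_n = √3.788 = 1.946 and ζ = 1.3/(2ω_n) = 0.334.
%OS = 100·exp(−πζ/√(1−ζ²)) = 100·exp(−π·0.334/√0.8885) = 32.9%.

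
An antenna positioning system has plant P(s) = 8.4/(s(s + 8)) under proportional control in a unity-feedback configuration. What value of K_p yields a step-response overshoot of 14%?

K_p = 6.77

From %OS = 100·exp(−πζ/√(1−ζ²)) = 14%, ζ = −ln(0.14)/√(π²+ln²(0.14)) = 0.5305.
Characteristic equation s² + 8s + 8.4K_p = 0 gives ζ = 8/(2√(8.4K_p)).
Setting ζ = 0.5305: √(8.4K_p) = 8/(2·0.5305) = 7.54, so K_p = 56.85/8.4 = 6.77.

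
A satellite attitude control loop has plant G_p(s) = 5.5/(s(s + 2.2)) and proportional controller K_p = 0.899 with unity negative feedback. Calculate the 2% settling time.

T_s ≈ 3.64 s

From 1 + K_pG_p(s) = 0: s² + 2.2s + 4.944 = 0 ⇒ ω_n = 2.224, ζ = 0.4947.
2% settling time T_s ≈ 4/(ζω_n) = 4/1.1 = 3.64 s.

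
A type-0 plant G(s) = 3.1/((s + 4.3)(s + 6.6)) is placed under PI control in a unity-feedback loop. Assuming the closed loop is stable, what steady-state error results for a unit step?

The PI controller's integrator makes the forward path type 1, so e_ss to a step is zero.

0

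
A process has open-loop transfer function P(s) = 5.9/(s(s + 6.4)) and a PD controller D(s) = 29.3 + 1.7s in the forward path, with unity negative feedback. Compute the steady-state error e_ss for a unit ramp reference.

0.037

The loop has one pole at the origin (type 1). Velocity error constant K_v = lim_{s→0} s·D(s)P(s) = 29.3·5.9/6.4 = 27.01.
Steady-state error to a unit ramp: e_ss = 1/K_v = 0.037.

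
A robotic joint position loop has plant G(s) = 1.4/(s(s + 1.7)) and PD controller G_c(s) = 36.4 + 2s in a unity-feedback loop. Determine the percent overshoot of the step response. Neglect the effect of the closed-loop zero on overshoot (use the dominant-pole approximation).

35.2%

Forward path: (36.4 + 2s)·1.4/(s(s+1.7)). The closed-loop characteristic equation is s² + (1.7 + 1.4·2)s + 1.4·36.4 = 0.
That is s² + 4.5s + 50.96 = 0, so ω_n = 7.139 rad/s and ζ = 4.5/(2·7.139) = 0.3152.
%OS = 100·exp(−πζ/√(1−ζ²)) = 35.2%.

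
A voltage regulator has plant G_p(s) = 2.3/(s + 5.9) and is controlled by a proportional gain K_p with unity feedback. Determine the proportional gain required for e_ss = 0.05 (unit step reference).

Steady-state error for a unit step on this type-0 loop is 1/(1 + K_p·G_p(0)).
G_p(0) = 0.3898. Require 1/(1 + K_p·0.3898) = 0.05, so 1 + 0.3898·K_p = 20.
K_p = (20 − 1)/0.3898 = 48.7.

K_p = 48.7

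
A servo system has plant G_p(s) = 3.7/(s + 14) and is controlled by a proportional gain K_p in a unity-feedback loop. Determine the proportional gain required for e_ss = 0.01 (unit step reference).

For a type-0 loop with proportional control, e_ss = 1/(1 + K_p·G_p(0)).
G_p(0) = 0.2643. Require 1/(1 + K_p·0.2643) = 0.01, so 1 + 0.2643·K_p = 100.
K_p = (100 − 1)/0.2643 = 375.

K_p = 375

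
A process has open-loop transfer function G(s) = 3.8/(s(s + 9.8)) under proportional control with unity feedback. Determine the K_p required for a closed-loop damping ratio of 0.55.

K_p = 20.9

Closed-loop characteristic equation: s² + 9.8s + K_p·3.8 = 0.
So ω_n = √(3.8K_p) and 2ζω_n = 9.8, giving ζ = 9.8/(2√(3.8K_p)).
Setting ζ = 0.55: √(3.8K_p) = 9.8/(2·0.55) = 8.909, so K_p = 79.37/3.8 = 20.9.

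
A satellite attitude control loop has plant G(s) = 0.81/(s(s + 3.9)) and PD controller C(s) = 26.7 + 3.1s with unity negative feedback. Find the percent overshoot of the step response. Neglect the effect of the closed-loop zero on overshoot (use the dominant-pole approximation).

Forward path: (26.7 + 3.1s)·0.81/(s(s+3.9)). The closed-loop characteristic equation is s² + (3.9 + 0.81·3.1)s + 0.81·26.7 = 0.
That is s² + 6.411s + 21.63 = 0, so ω_n = 4.65 rad/s and ζ = 6.411/(2·4.65) = 0.6893.
%OS = 100·exp(−πζ/√(1−ζ²)) = 5.03%.

5.03%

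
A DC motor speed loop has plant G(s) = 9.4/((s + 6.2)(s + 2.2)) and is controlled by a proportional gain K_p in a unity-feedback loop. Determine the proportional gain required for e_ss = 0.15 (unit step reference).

K_p = 8.22

For a type-0 loop with proportional control, e_ss = 1/(1 + K_p·G(0)).
G(0) = 0.6891. Require 1/(1 + K_p·0.6891) = 0.15, so 1 + 0.6891·K_p = 6.667.
K_p = (6.667 − 1)/0.6891 = 8.22.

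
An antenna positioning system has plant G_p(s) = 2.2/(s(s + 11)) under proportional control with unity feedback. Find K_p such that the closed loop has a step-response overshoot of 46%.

From %OS = 100·exp(−πζ/√(1−ζ²)) = 46%, ζ = −ln(0.46)/√(π²+ln²(0.46)) = 0.24.
Characteristic equation s² + 11s + 2.2K_p = 0 gives ζ = 11/(2√(2.2K_p)).
Setting ζ = 0.24: √(2.2K_p) = 11/(2·0.24) = 22.92, so K_p = 525.4/2.2 = 239.

K_p = 239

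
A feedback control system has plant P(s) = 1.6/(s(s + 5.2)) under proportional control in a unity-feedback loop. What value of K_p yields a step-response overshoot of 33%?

From %OS = 100·exp(−πζ/√(1−ζ²)) = 33%, ζ = −ln(0.33)/√(π²+ln²(0.33)) = 0.3328.
Characteristic equation s² + 5.2s + 1.6K_p = 0 gives ζ = 5.2/(2√(1.6K_p)).
Setting ζ = 0.3328: √(1.6K_p) = 5.2/(2·0.3328) = 7.813, so K_p = 61.04/1.6 = 38.2.

K_p = 38.2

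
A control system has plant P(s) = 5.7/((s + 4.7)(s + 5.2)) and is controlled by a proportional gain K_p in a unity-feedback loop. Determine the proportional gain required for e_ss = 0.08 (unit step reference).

For a type-0 loop with proportional control, e_ss = 1/(1 + K_p·P(0)).
P(0) = 0.2332. Require 1/(1 + K_p·0.2332) = 0.08, so 1 + 0.2332·K_p = 12.5.
K_p = (12.5 − 1)/0.2332 = 49.3.

K_p = 49.3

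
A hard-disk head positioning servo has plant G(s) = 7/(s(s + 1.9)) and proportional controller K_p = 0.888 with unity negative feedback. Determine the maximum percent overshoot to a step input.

Closed-loop characteristic equation: s² + 1.9s + 6.216 = 0, so ω_n = 2.493 rad/s and ζ = 1.9/(2·2.493) = 0.381.
%OS = 100·exp(−πζ/√(1−ζ²)) = 100·exp(−π·0.381/√0.8548) = 27.4%.

27.4%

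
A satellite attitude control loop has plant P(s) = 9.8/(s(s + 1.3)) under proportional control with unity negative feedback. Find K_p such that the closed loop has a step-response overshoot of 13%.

From %OS = 100·exp(−πζ/√(1−ζ²)) = 13%, ζ = −ln(0.13)/√(π²+ln²(0.13)) = 0.5446.
Characteristic equation s² + 1.3s + 9.8K_p = 0 gives ζ = 1.3/(2√(9.8K_p)).
Setting ζ = 0.5446: √(9.8K_p) = 1.3/(2·0.5446) = 1.193, so K_p = 1.424/9.8 = 0.145.

K_p = 0.145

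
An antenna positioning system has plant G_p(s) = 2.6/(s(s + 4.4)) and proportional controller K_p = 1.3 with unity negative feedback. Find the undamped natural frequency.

With unity feedback the closed-loop characteristic equation is s² + 4.4s + 1.3·2.6 = s² + 4.4s + 3.38 = 0.
So ω_n² = 3.38 ⇒ ω_n = 1.838 rad/s, and ζ = 4.4/(2ω_n) = 1.2.

ω_n = 1.84 rad/s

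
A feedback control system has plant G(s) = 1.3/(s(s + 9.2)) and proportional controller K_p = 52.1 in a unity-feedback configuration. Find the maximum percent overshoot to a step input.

12%

From 1 + K_pG(s) = 0: s² + 9.2s + 67.73 = 0 ⇒ ω_n = 8.23, ζ = 0.5589.
%OS = 100·exp(−πζ/√(1−ζ²)) = 100·exp(−π·0.5589/√0.6876) = 12%.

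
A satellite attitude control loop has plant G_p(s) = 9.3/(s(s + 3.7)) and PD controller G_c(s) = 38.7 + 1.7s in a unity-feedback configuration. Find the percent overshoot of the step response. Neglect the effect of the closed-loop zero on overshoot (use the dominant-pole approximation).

15.2%

Forward path: (38.7 + 1.7s)·9.3/(s(s+3.7)). The closed-loop characteristic equation is s² + (3.7 + 9.3·1.7)s + 9.3·38.7 = 0.
That is s² + 19.51s + 359.9 = 0, so ω_n = 18.97 rad/s and ζ = 19.51/(2·18.97) = 0.5142.
%OS = 100·exp(−πζ/√(1−ζ²)) = 15.2%.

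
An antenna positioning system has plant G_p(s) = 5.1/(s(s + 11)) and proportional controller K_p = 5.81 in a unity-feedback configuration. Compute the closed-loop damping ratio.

With unity feedback the closed-loop characteristic equation is s² + 11s + 5.81·5.1 = s² + 11s + 29.63 = 0.
Matching s² + 2ζω_n s + ω_n²: ω_n = √29.63 = 5.443 rad/s and 2ζω_n = 11, so ζ = 11/(2·5.443) = 1.01.

ζ = 1.01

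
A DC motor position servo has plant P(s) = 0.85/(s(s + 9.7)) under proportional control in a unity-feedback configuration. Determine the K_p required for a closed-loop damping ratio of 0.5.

K_p = 111

Closed-loop characteristic equation: s² + 9.7s + K_p·0.85 = 0.
So ω_n = √(0.85K_p) and 2ζω_n = 9.7, giving ζ = 9.7/(2√(0.85K_p)).
Setting ζ = 0.5: √(0.85K_p) = 9.7/(2·0.5) = 9.7, so K_p = 94.09/0.85 = 111.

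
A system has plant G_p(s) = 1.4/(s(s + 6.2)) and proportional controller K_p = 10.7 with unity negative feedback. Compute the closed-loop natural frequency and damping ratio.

1 + K_p·G_p(s) = 0 gives s² + 6.2s + 14.98 = 0.
So ω_n² = 14.98 ⇒ ω_n = 3.87 rad/s, and ζ = 6.2/(2ω_n) = 0.801.

ω_n = 3.87 rad/s, ζ = 0.801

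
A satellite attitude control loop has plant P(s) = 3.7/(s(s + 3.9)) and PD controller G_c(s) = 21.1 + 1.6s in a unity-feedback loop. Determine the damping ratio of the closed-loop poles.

ζ = 0.556

Forward path: (21.1 + 1.6s)·3.7/(s(s+3.9)). The closed-loop characteristic equation is s² + (3.9 + 3.7·1.6)s + 3.7·21.1 = 0.
That is s² + 9.82s + 78.07 = 0, so ω_n = 8.836 rad/s and ζ = 9.82/(2·8.836) = 0.5557.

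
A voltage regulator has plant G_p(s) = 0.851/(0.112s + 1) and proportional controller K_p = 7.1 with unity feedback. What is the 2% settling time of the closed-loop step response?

T_s ≈ 0.0636 s

Closed loop: T(s) = K_p·G_p/(1+K_p·G_p) = 6.042/(0.112s + 1 + 6.042), with pole at s = −(1 + 6.042)/0.112 = −62.88.
τ = 1/62.88 = 0.0159 s, so 2% settling time ≈ 4τ = 0.0636 s.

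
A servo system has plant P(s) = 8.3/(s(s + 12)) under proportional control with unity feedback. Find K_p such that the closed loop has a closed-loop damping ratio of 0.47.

Closed-loop characteristic equation: s² + 12s + K_p·8.3 = 0.
So ω_n = √(8.3K_p) and 2ζω_n = 12, giving ζ = 12/(2√(8.3K_p)).
Setting ζ = 0.47: √(8.3K_p) = 12/(2·0.47) = 12.77, so K_p = 163/8.3 = 19.6.

K_p = 19.6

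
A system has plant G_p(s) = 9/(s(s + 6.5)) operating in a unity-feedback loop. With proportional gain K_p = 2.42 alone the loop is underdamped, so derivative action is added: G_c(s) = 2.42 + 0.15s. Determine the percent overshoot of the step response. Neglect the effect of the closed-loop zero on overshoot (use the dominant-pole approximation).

Forward path: (2.42 + 0.15s)·9/(s(s+6.5)). The closed-loop characteristic equation is s² + (6.5 + 9·0.15)s + 9·2.42 = 0.
That is s² + 7.85s + 21.78 = 0, so ω_n = 4.667 rad/s and ζ = 7.85/(2·4.667) = 0.841.
%OS = 100·exp(−πζ/√(1−ζ²)) = 0.757%.

0.757%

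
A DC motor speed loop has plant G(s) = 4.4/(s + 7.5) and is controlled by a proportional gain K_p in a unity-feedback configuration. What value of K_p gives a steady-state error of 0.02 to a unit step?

K_p = 83.5

The loop is type 0, so e_ss(step) = 1/(1 + K_pos) with K_pos = K_p·G(0).
G(0) = 0.5867. Require 1/(1 + K_p·0.5867) = 0.02, so 1 + 0.5867·K_p = 50.
K_p = (50 − 1)/0.5867 = 83.5.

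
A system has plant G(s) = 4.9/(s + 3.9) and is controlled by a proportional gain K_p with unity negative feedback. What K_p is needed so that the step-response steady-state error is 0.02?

K_p = 39

For a type-0 loop with proportional control, e_ss = 1/(1 + K_p·G(0)).
G(0) = 1.256. Require 1/(1 + K_p·1.256) = 0.02, so 1 + 1.256·K_p = 50.
K_p = (50 − 1)/1.256 = 39.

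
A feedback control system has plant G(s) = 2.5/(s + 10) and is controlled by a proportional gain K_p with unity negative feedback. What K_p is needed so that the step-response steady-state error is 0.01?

K_p = 396

The loop is type 0, so e_ss(step) = 1/(1 + K_pos) with K_pos = K_p·G(0).
G(0) = 0.25. Require 1/(1 + K_p·0.25) = 0.01, so 1 + 0.25·K_p = 100.
K_p = (100 − 1)/0.25 = 396.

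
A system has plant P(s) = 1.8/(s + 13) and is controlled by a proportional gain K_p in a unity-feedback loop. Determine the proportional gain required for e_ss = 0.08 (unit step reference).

K_p = 83.1

Steady-state error for a unit step on this type-0 loop is 1/(1 + K_p·P(0)).
P(0) = 0.1385. Require 1/(1 + K_p·0.1385) = 0.08, so 1 + 0.1385·K_p = 12.5.
K_p = (12.5 − 1)/0.1385 = 83.1.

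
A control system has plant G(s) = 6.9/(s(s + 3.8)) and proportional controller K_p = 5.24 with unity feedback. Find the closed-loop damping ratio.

ζ = 0.316

The closed-loop denominator is s(s+3.8) + 5.24·6.9 = s² + 3.8s + 36.16.
Matching s² + 2ζω_n s + ω_n²: ω_n = √36.16 = 6.013 rad/s and 2ζω_n = 3.8, so ζ = 3.8/(2·6.013) = 0.316.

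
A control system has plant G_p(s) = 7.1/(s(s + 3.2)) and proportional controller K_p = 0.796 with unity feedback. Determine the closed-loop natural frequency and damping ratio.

ω_n = 2.38 rad/s, ζ = 0.673

With unity feedback the closed-loop characteristic equation is s² + 3.2s + 0.796·7.1 = s² + 3.2s + 5.652 = 0.
So ω_n² = 5.652 ⇒ ω_n = 2.377 rad/s, and ζ = 3.2/(2ω_n) = 0.673.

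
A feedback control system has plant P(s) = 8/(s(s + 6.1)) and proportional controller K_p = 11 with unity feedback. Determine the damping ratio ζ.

1 + K_p·P(s) = 0 gives s² + 6.1s + 88 = 0.
So ω_n² = 88 ⇒ ω_n = 9.381 rad/s, and ζ = 6.1/(2ω_n) = 0.325.

ζ = 0.325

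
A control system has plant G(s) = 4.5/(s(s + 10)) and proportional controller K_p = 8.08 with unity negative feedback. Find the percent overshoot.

From 1 + K_pG(s) = 0: s² + 10s + 36.36 = 0 ⇒ ω_n = 6.03, ζ = 0.8292.
%OS = 100·exp(−πζ/√(1−ζ²)) = 100·exp(−π·0.8292/√0.3124) = 0.946%.

0.946%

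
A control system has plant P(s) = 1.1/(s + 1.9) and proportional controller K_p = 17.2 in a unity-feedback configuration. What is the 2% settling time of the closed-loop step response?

T_s ≈ 0.192 s

Closed-loop transfer function: T(s) = K_p·P(s)/(1 + K_p·P(s)) = 18.92/(s + 1.9 + 18.92) = 18.92/(s + 20.82).
Time constant τ = 1/20.82 = 0.04803 s, so the 2% settling time is about 4τ = 0.192 s.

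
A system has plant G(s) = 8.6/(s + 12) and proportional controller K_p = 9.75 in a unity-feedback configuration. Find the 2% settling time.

Closed-loop transfer function: T(s) = K_p·G(s)/(1 + K_p·G(s)) = 83.85/(s + 12 + 83.85) = 83.85/(s + 95.85).
Time constant τ = 1/95.85 = 0.01043 s, so the 2% settling time is about 4τ = 0.0417 s.

T_s ≈ 0.0417 s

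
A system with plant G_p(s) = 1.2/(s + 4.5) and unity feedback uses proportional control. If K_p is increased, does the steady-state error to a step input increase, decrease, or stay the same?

decrease

The position error constant K_pos = K_p·G_p(0) grows with K_p, and e_ss = 1/(1+K_pos) falls.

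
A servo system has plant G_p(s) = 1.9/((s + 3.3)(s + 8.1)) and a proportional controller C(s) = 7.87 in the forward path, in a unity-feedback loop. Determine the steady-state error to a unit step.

The loop is type 0. Static position error constant K_pos = C(0)·G_p(0) = 7.87·0.07108 = 0.5594.
Steady-state error to a unit step: e_ss = 1/(1+K_pos) = 1/1.559 = 0.641.

0.641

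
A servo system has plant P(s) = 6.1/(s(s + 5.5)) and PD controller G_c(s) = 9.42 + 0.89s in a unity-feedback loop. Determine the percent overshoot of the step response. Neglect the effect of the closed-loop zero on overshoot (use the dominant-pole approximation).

3.81%

Forward path: (9.42 + 0.89s)·6.1/(s(s+5.5)). The closed-loop characteristic equation is s² + (5.5 + 6.1·0.89)s + 6.1·9.42 = 0.
That is s² + 10.93s + 57.46 = 0, so ω_n = 7.58 rad/s and ζ = 10.93/(2·7.58) = 0.7209.
%OS = 100·exp(−πζ/√(1−ζ²)) = 3.81%.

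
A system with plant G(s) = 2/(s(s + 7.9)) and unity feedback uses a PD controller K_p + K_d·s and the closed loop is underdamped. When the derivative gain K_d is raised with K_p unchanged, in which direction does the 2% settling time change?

decrease

Characteristic equation s² + (7.9 + 2K_d)s + 2K_p = 0: raising K_d increases ζω_n = (7.9+2K_d)/2 while the loop stays underdamped, so T_s ≈ 4/(ζω_n) decreases.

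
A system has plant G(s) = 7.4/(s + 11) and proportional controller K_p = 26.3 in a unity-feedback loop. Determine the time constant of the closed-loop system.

τ = 0.00486 s

Closed-loop transfer function: T(s) = K_p·G(s)/(1 + K_p·G(s)) = 194.6/(s + 11 + 194.6) = 194.6/(s + 205.6).
Time constant τ = 1/205.6 = 0.00486 s.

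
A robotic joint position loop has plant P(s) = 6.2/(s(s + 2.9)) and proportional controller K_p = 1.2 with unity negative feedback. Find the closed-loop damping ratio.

ζ = 0.532

1 + K_p·P(s) = 0 gives s² + 2.9s + 7.44 = 0.
Matching s² + 2ζω_n s + ω_n²: ω_n = √7.44 = 2.728 rad/s and 2ζω_n = 2.9, so ζ = 2.9/(2·2.728) = 0.532.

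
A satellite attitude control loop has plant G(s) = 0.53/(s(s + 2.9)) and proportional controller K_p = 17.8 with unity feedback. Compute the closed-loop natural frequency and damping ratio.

With unity feedback the closed-loop characteristic equation is s² + 2.9s + 17.8·0.53 = s² + 2.9s + 9.434 = 0.
Matching s² + 2ζω_n s + ω_n²: ω_n = √9.434 = 3.071 rad/s and 2ζω_n = 2.9, so ζ = 2.9/(2·3.071) = 0.472.

ω_n = 3.07 rad/s, ζ = 0.472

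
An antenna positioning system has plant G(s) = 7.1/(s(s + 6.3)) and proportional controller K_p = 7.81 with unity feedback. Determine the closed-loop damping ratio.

ζ = 0.423

1 + K_p·G(s) = 0 gives s² + 6.3s + 55.45 = 0.
Matching s² + 2ζω_n s + ω_n²: ω_n = √55.45 = 7.447 rad/s and 2ζω_n = 6.3, so ζ = 6.3/(2·7.447) = 0.423.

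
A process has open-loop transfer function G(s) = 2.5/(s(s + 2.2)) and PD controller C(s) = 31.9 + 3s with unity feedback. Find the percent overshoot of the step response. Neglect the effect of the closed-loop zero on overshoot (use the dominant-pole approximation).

13.1%

Forward path: (31.9 + 3s)·2.5/(s(s+2.2)). The closed-loop characteristic equation is s² + (2.2 + 2.5·3)s + 2.5·31.9 = 0.
That is s² + 9.7s + 79.75 = 0, so ω_n = 8.93 rad/s and ζ = 9.7/(2·8.93) = 0.5431.
%OS = 100·exp(−πζ/√(1−ζ²)) = 13.1%.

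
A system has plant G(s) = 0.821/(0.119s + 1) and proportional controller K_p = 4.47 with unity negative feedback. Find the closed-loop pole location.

s = -39.24

Closed loop: T(s) = K_p·G/(1+K_p·G) = 3.67/(0.119s + 1 + 3.67), with pole at s = −(1 + 3.67)/0.119 = −39.24.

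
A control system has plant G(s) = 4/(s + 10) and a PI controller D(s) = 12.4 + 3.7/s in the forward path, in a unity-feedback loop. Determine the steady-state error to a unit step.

The open loop D(s)G(s) has a pole at the origin (type 1), so the static position error constant is infinite and e_ss = 1/(1+∞) = 0.

0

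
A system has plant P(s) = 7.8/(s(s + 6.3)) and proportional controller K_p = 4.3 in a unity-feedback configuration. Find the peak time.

T_p = 0.646 s

The closed-loop denominator s² + 6.3s + 33.54 gives ω_n = √33.54 = 5.791 and ζ = 6.3/(2ω_n) = 0.5439.
Damped frequency ω_d = ω_n√(1−ζ²) = 4.86 rad/s, so peak time T_p = π/ω_d = 0.646 s.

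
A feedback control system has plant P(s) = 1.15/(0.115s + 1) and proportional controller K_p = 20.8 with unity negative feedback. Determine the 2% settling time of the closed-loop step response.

Closed loop: T(s) = K_p·P/(1+K_p·P) = 23.92/(0.115s + 1 + 23.92), with pole at s = −(1 + 23.92)/0.115 = −216.7.
τ = 1/216.7 = 0.004615 s, so 2% settling time ≈ 4τ = 0.0185 s.

T_s ≈ 0.0185 s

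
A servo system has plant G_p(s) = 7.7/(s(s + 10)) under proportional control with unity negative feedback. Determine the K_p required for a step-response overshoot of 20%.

K_p = 15.6

From %OS = 100·exp(−πζ/√(1−ζ²)) = 20%, ζ = −ln(0.2)/√(π²+ln²(0.2)) = 0.4559.
Characteristic equation s² + 10s + 7.7K_p = 0 gives ζ = 10/(2√(7.7K_p)).
Setting ζ = 0.4559: √(7.7K_p) = 10/(2·0.4559) = 10.97, so K_p = 120.3/7.7 = 15.6.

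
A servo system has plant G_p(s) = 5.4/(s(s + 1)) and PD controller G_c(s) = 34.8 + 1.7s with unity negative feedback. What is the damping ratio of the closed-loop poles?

ζ = 0.371

Forward path: (34.8 + 1.7s)·5.4/(s(s+1)). The closed-loop characteristic equation is s² + (1 + 5.4·1.7)s + 5.4·34.8 = 0.
That is s² + 10.18s + 187.9 = 0, so ω_n = 13.71 rad/s and ζ = 10.18/(2·13.71) = 0.3713.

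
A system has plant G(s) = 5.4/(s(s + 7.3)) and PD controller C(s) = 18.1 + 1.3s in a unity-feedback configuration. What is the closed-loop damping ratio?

Forward path: (18.1 + 1.3s)·5.4/(s(s+7.3)). The closed-loop characteristic equation is s² + (7.3 + 5.4·1.3)s + 5.4·18.1 = 0.
That is s² + 14.32s + 97.74 = 0, so ω_n = 9.886 rad/s and ζ = 14.32/(2·9.886) = 0.7242.

ζ = 0.724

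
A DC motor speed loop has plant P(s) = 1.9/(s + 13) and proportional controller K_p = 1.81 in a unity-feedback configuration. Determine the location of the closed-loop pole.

s = -16.44

Closed-loop transfer function: T(s) = K_p·P(s)/(1 + K_p·P(s)) = 3.439/(s + 13 + 3.439) = 3.439/(s + 16.44).
The closed-loop pole is at s = −16.44.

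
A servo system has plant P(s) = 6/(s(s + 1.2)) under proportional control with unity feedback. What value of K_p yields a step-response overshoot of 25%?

K_p = 0.368

From %OS = 100·exp(−πζ/√(1−ζ²)) = 25%, ζ = −ln(0.25)/√(π²+ln²(0.25)) = 0.4037.
Characteristic equation s² + 1.2s + 6K_p = 0 gives ζ = 1.2/(2√(6K_p)).
Setting ζ = 0.4037: √(6K_p) = 1.2/(2·0.4037) = 1.486, so K_p = 2.209/6 = 0.368.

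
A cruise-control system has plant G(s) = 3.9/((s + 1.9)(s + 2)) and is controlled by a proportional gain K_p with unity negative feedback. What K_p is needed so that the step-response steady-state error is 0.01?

K_p = 96.5

Steady-state error for a unit step on this type-0 loop is 1/(1 + K_p·G(0)).
G(0) = 1.026. Require 1/(1 + K_p·1.026) = 0.01, so 1 + 1.026·K_p = 100.
K_p = (100 − 1)/1.026 = 96.5.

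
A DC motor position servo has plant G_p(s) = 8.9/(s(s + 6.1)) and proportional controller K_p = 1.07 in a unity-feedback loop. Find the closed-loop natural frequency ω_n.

1 + K_p·G_p(s) = 0 gives s² + 6.1s + 9.523 = 0.
Matching s² + 2ζω_n s + ω_n²: ω_n = √9.523 = 3.086 rad/s and 2ζω_n = 6.1, so ζ = 6.1/(2·3.086) = 0.988.

ω_n = 3.09 rad/s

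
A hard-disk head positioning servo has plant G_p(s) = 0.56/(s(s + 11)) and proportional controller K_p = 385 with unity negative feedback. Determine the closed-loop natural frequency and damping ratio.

The closed-loop denominator is s(s+11) + 385·0.56 = s² + 11s + 215.6.
Matching s² + 2ζω_n s + ω_n²: ω_n = √215.6 = 14.68 rad/s and 2ζω_n = 11, so ζ = 11/(2·14.68) = 0.375.

ω_n = 14.7 rad/s, ζ = 0.375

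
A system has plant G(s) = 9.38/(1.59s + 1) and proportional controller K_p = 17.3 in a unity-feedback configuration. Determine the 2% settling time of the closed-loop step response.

Closed loop: T(s) = K_p·G/(1+K_p·G) = 162.3/(1.59s + 1 + 162.3), with pole at s = −(1 + 162.3)/1.59 = −102.7.
τ = 1/102.7 = 0.009738 s, so 2% settling time ≈ 4τ = 0.039 s.

T_s ≈ 0.039 s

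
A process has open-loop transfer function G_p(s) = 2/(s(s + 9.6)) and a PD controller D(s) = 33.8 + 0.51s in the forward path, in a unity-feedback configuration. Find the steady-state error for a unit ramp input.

The loop has one pole at the origin (type 1). Velocity error constant K_v = lim_{s→0} s·D(s)G_p(s) = 33.8·2/9.6 = 7.042.
Steady-state error to a unit ramp: e_ss = 1/K_v = 0.142.

0.142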